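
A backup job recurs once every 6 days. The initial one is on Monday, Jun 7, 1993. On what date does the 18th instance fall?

The 18th occurrence is 17 intervals after the first: 17 × 6 = 102 days after Jun 7, 1993.
Jun has 30 days — 23 days to the end of Jun leaves 79.
Jul has 31 days (48 left).
Aug has 31 days (17 left).
17 days into Sep → Sep 17, 1993.

Sep 17, 1993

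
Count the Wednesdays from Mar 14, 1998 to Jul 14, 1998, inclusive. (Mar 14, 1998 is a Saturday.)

17

Mar 14, 1998 is a Saturday; the first Wednesday on or after it is Mar 18, 1998 (4 days later).
From Mar 18, 1998 to Jul 14, 1998: 13 + 30 + 31 + 30 + 14 = 118 days (rest of Mar, Apr, May, Jun, Jul).
118 ÷ 7 = 16 full weeks with remainder 6, so 16 more Wednesdays after the first → 17.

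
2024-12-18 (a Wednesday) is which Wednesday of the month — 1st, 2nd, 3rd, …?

Day 18 falls in week ⌈18/7⌉ of the month.
Days 1–7 hold the 1st Wednesday, 8–14 the 2nd, 15–21 the 3rd, 22–28 the 4th, 29–31 the 5th.
18 is in the range for the 3rd.

3rd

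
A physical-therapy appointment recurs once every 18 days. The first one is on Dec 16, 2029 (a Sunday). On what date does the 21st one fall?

The 21st occurrence is 20 intervals after the first: 20 × 18 = 360 days after Dec 16, 2029.
Dec has 31 days — 15 days to the end of Dec leaves 345.
Jan has 31 days (314 left).
Feb has 28 days (286 left).
Mar has 31 days (255 left).
Apr has 30 days (225 left).
May has 31 days (194 left).
Jun has 30 days (164 left).
Jul has 31 days (133 left).
Aug has 31 days (102 left).
Sep has 30 days (72 left).
Oct has 31 days (41 left).
Nov has 30 days (11 left).
11 days into Dec → Dec 11, 2030.

Dec 11, 2030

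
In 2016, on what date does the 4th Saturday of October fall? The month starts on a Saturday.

October 2016 begins on a Saturday, so the first Saturday is October 1.
The 4th Saturday is 3 weeks later: 1 + 21 = 22.

22 October 2016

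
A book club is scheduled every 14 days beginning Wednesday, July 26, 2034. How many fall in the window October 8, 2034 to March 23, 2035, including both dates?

12

Occurrences land 14·i days after July 26, 2034 for i = 0, 1, 2, …
October 8, 2034 is 74 days after the start; 74 ÷ 14 = 5 remainder 4; since the remainder is 4, round up to i = 6. First occurrence in the window: #7 on October 18, 2034 (6×14 = 84 days in).
March 23, 2035 is 240 days after the start; 240 ÷ 14 = 17 remainder 2. Last occurrence in the window: #18 on March 21, 2035.
Occurrences #7 through #18: 12 in total.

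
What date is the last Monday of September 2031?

2031-09-29

The first Monday of September 2031 is September 1.
September 2031 has 30 days. Adding weeks: 1, 8, 15, 22, 29 — the last one ≤ 30 is the 29th.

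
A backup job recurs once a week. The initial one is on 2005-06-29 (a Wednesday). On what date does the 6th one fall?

2005-08-03

The 6th occurrence is 5 intervals after the first: 5 × 7 = 35 days after 2005-06-29.
June has 30 days — 1 day to the end of June leaves 34.
July has 31 days (3 left).
3 days into August → 2005-08-03.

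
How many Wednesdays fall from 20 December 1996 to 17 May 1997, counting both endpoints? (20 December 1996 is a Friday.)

20 December 1996 is a Friday; the first Wednesday on or after it is 25 December 1996 (5 days later).
From 25 December 1996 to 17 May 1997: 6 + 31 + 28 + 31 + 30 + 17 = 143 days (rest of December, January, February, March, April, May).
143 ÷ 7 = 20 full weeks with remainder 3, so 20 more Wednesdays after the first → 21.

21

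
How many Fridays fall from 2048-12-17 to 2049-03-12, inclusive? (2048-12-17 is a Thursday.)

2048-12-17 is a Thursday; the first Friday on or after it is 2048-12-18 (1 day later).
From 2048-12-18 to 2049-03-12: 13 + 31 + 28 + 12 = 84 days (rest of December, January, February, March).
84 ÷ 7 = 12 full weeks with remainder 0, so 12 more Fridays after the first → 13.

13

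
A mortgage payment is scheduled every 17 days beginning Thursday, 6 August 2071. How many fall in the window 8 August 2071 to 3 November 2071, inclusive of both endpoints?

5

Occurrences land 17·i days after 6 August 2071 for i = 0, 1, 2, …
8 August 2071 is 2 days after the start; 2 ÷ 17 = 0 remainder 2; since the remainder is 2, round up to i = 1. First occurrence in the window: #2 on 23 August 2071 (1×17 = 17 days in).
3 November 2071 is 89 days after the start; 89 ÷ 17 = 5 remainder 4. Last occurrence in the window: #6 on 30 October 2071.
Occurrences #2 through #6: 5 in total.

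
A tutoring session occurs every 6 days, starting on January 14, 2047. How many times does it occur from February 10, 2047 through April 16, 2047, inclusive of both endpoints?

11

Occurrences land 6·i days after January 14, 2047 for i = 0, 1, 2, …
February 10, 2047 is 27 days after the start; 27 ÷ 6 = 4 remainder 3; since the remainder is 3, round up to i = 5. First occurrence in the window: #6 on February 13, 2047 (5×6 = 30 days in).
April 16, 2047 is 92 days after the start; 92 ÷ 6 = 15 remainder 2. Last occurrence in the window: #16 on April 14, 2047.
Occurrences #6 through #16: 11 in total.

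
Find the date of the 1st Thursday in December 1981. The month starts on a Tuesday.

1981-12-03

December 1981 begins on a Tuesday, so the first Thursday is December 3 (2 days later).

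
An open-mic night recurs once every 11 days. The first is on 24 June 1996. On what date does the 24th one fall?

4 March 1997

The 24th occurrence is 23 intervals after the first: 23 × 11 = 253 days after 24 June 1996.
June has 30 days — 6 days to the end of June leaves 247.
July has 31 days (216 left).
August has 31 days (185 left).
September has 30 days (155 left).
October has 31 days (124 left).
November has 30 days (94 left).
December has 31 days (63 left).
January has 31 days (32 left).
February has 28 days (4 left).
4 days into March → 4 March 1997.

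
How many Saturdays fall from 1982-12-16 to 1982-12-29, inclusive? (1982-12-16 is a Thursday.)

1982-12-16 is a Thursday; the first Saturday on or after it is 1982-12-18 (2 days later).
From 1982-12-18 to 1982-12-29 is 29 − 18 = 11 days.
11 ÷ 7 = 1 full weeks with remainder 4, so 1 more Saturdays after the first → 2.

2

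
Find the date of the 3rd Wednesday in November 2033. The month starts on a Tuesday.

November 2033 begins on a Tuesday, so the first Wednesday is November 2 (1 day later).
The 3rd Wednesday is 2 weeks later: 2 + 14 = 16.

2033-11-16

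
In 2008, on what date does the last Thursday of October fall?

October 30, 2008

The first Thursday of October 2008 is October 2.
October 2008 has 31 days. Adding weeks: 2, 9, 16, 23, 30 — the last one ≤ 31 is the 30th.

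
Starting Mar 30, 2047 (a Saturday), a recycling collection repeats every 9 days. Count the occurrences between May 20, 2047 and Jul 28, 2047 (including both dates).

Occurrences land 9·i days after Mar 30, 2047 for i = 0, 1, 2, …
May 20, 2047 is 51 days after the start; 51 ÷ 9 = 5 remainder 6; since the remainder is 6, round up to i = 6. First occurrence in the window: #7 on May 23, 2047 (6×9 = 54 days in).
Jul 28, 2047 is 120 days after the start; 120 ÷ 9 = 13 remainder 3. Last occurrence in the window: #14 on Jul 25, 2047.
Occurrences #7 through #14: 8 in total.

8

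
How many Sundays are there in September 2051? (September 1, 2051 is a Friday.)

September 1, 2051 is a Friday; the first Sunday on or after it is September 3, 2051 (2 days later).
From September 3, 2051 to September 30, 2051 is 30 − 3 = 27 days.
27 ÷ 7 = 3 full weeks with remainder 6, so 3 more Sundays after the first → 4.

4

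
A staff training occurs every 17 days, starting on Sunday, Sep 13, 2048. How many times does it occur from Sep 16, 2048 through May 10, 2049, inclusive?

Occurrences land 17·i days after Sep 13, 2048 for i = 0, 1, 2, …
Sep 16, 2048 is 3 days after the start; 3 ÷ 17 = 0 remainder 3; since the remainder is 3, round up to i = 1. First occurrence in the window: #2 on Sep 30, 2048 (1×17 = 17 days in).
May 10, 2049 is 239 days after the start; 239 ÷ 17 = 14 remainder 1. Last occurrence in the window: #15 on May 9, 2049.
Occurrences #2 through #15: 14 in total.

14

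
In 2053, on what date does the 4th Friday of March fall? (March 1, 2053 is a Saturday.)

March 2053 begins on a Saturday, so the first Friday is March 7 (6 days later).
The 4th Friday is 3 weeks later: 7 + 21 = 28.

28 March 2053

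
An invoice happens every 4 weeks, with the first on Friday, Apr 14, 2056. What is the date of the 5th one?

The 5th occurrence is 4 intervals after the first: 4 × 28 = 112 days after Apr 14, 2056.
Apr has 30 days — 16 days to the end of Apr leaves 96.
May has 31 days (65 left).
Jun has 30 days (35 left).
Jul has 31 days (4 left).
4 days into Aug → Aug 4, 2056.

Aug 4, 2056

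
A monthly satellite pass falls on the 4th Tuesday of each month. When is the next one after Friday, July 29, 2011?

August 23, 2011

July 2011 starts on a Friday; its first Tuesday is the 5th, so the 4th Tuesday is the 26th — July 26, 2011.
That is not after July 29, 2011, so look at August 2011.
August 2011 starts on a Monday; its first Tuesday is the 2nd, so the 4th Tuesday is the 23rd — August 23, 2011.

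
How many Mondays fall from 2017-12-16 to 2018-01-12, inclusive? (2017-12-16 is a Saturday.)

4

2017-12-16 is a Saturday; the first Monday on or after it is 2017-12-18 (2 days later).
From 2017-12-18 to 2018-01-12: 13 + 12 = 25 days (rest of December, January).
25 ÷ 7 = 3 full weeks with remainder 4, so 3 more Mondays after the first → 4.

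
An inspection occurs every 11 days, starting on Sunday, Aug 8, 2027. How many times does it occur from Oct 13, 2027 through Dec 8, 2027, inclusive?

Occurrences land 11·i days after Aug 8, 2027 for i = 0, 1, 2, …
Oct 13, 2027 is 66 days after the start; 66 ÷ 11 = 6 remainder 0. First occurrence in the window: #7 on Oct 13, 2027 (6×11 = 66 days in).
Dec 8, 2027 is 122 days after the start; 122 ÷ 11 = 11 remainder 1. Last occurrence in the window: #12 on Dec 7, 2027.
Occurrences #7 through #12: 6 in total.

6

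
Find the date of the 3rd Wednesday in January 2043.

21 January 2043

The first Wednesday of January 2043 is January 7.
The 3rd Wednesday is 2 weeks later: 7 + 14 = 21.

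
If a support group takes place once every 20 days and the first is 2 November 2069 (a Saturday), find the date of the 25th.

25 February 2071

The 25th occurrence is 24 intervals after the first: 24 × 20 = 480 days after 2 November 2069.
November has 30 days — 28 days to the end of November leaves 452.
From end of November to end of 2069 is 31 days (421 left).
2070 has 365 days (56 left).
January has 31 days (25 left).
25 days into February → 25 February 2071.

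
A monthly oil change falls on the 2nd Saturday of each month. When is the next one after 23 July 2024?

10 August 2024

July 2024 starts on a Monday; its first Saturday is the 6th, so the 2nd Saturday is the 13th — 13 July 2024.
That is not after 23 July 2024, so look at August 2024.
August 2024 starts on a Thursday; its first Saturday is the 3rd, so the 2nd Saturday is the 10th — 10 August 2024.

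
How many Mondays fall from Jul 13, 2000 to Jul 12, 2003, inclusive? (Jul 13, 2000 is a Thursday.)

Jul 13, 2000 is a Thursday; the first Monday on or after it is Jul 17, 2000 (4 days later).
From Jul 17, 2000 to Jul 12, 2003: 167 + 365 + 365 + 193 = 1090 days (rest of 2000, 2001, 2002, to Jul 12, 2003 in 2003).
1090 ÷ 7 = 155 full weeks with remainder 5, so 155 more Mondays after the first → 156.

156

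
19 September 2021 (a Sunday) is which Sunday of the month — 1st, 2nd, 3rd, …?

Day 19 falls in week ⌈19/7⌉ of the month.
Days 1–7 hold the 1st Sunday, 8–14 the 2nd, 15–21 the 3rd, 22–28 the 4th, 29–31 the 5th.
19 is in the range for the 3rd.

3rd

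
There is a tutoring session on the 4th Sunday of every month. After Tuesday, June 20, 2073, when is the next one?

June 25, 2073

June 2073 starts on a Thursday; its first Sunday is the 4th, so the 4th Sunday is the 25th — June 25, 2073.
June 25, 2073 is after June 20, 2073, so that is the next one.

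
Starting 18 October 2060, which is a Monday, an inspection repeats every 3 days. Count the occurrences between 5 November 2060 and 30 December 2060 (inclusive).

19

Occurrences land 3·i days after 18 October 2060 for i = 0, 1, 2, …
5 November 2060 is 18 days after the start; 18 ÷ 3 = 6 remainder 0. First occurrence in the window: #7 on 5 November 2060 (6×3 = 18 days in).
30 December 2060 is 73 days after the start; 73 ÷ 3 = 24 remainder 1. Last occurrence in the window: #25 on 29 December 2060.
Occurrences #7 through #25: 19 in total.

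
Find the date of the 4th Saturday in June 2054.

June 27, 2054

June 2054 begins on a Monday, so the first Saturday is June 6 (5 days later).
The 4th Saturday is 3 weeks later: 6 + 21 = 27.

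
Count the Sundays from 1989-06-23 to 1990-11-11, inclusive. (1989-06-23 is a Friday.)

73

1989-06-23 is a Friday; the first Sunday on or after it is 1989-06-25 (2 days later).
From 1989-06-25 to 1990-11-11: 189 + 315 = 504 days (rest of 1989, to 1990-11-11 in 1990).
504 ÷ 7 = 72 full weeks with remainder 0, so 72 more Sundays after the first → 73.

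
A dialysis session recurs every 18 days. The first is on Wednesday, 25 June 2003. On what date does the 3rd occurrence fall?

31 July 2003

The 3rd occurrence is 2 intervals after the first: 2 × 18 = 36 days after 25 June 2003.
June has 30 days — 5 days to the end of June leaves 31.
31 days into July → 31 July 2003.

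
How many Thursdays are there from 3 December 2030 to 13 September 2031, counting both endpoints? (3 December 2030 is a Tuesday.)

3 December 2030 is a Tuesday; the first Thursday on or after it is 5 December 2030 (2 days later).
From 5 December 2030 to 13 September 2031: 26 + 31 + 28 + 31 + 30 + 31 + 30 + 31 + 31 + 13 = 282 days (rest of December, January, February, March, April, May, June, July, August, September).
282 ÷ 7 = 40 full weeks with remainder 2, so 40 more Thursdays after the first → 41.

41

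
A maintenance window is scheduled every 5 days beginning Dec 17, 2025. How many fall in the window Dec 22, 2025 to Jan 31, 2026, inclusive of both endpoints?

Occurrences land 5·i days after Dec 17, 2025 for i = 0, 1, 2, …
Dec 22, 2025 is 5 days after the start; 5 ÷ 5 = 1 remainder 0. First occurrence in the window: #2 on Dec 22, 2025 (1×5 = 5 days in).
Jan 31, 2026 is 45 days after the start; 45 ÷ 5 = 9 remainder 0. Last occurrence in the window: #10 on Jan 31, 2026.
Occurrences #2 through #10: 9 in total.

9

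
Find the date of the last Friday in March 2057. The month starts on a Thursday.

30 March 2057

March 2057 begins on a Thursday, so the first Friday is March 2 (1 day later).
March 2057 has 31 days. Adding weeks: 2, 9, 16, 23, 30 — the last one ≤ 31 is the 30th.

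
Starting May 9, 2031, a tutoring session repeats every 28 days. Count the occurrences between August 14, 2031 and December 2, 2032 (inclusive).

17

Occurrences land 28·i days after May 9, 2031 for i = 0, 1, 2, …
August 14, 2031 is 97 days after the start; 97 ÷ 28 = 3 remainder 13; since the remainder is 13, round up to i = 4. First occurrence in the window: #5 on August 29, 2031 (4×28 = 112 days in).
December 2, 2032 is 573 days after the start; 573 ÷ 28 = 20 remainder 13. Last occurrence in the window: #21 on November 19, 2032.
Occurrences #5 through #21: 17 in total.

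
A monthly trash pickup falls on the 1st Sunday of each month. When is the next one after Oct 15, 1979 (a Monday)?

Nov 4, 1979

Oct 1979 starts on a Monday, so its 1st Sunday is Oct 7, 1979 (6 days in).
That is not after Oct 15, 1979, so look at Nov 1979.
Nov 1979 starts on a Thursday, so its 1st Sunday is Nov 4, 1979 (3 days in).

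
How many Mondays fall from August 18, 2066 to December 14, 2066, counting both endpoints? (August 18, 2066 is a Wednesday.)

17

August 18, 2066 is a Wednesday; the first Monday on or after it is August 23, 2066 (5 days later).
From August 23, 2066 to December 14, 2066: 8 + 30 + 31 + 30 + 14 = 113 days (rest of August, September, October, November, December).
113 ÷ 7 = 16 full weeks with remainder 1, so 16 more Mondays after the first → 17.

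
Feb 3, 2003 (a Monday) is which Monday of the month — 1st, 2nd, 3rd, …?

Day 3 falls in week ⌈3/7⌉ of the month.
Days 1–7 hold the 1st Monday, 8–14 the 2nd, 15–21 the 3rd, 22–28 the 4th, 29–31 the 5th.
3 is in the range for the 1st.

1st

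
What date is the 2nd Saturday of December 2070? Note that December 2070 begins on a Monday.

December 2070 begins on a Monday, so the first Saturday is December 6 (5 days later).
The 2nd Saturday is 1 weeks later: 6 + 7 = 13.

2070-12-13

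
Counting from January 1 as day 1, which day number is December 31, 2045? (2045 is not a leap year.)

365

Days in months before December: 31 + 28 + 31 + 30 + 31 + 30 + 31 + 31 + 30 + 31 + 30 = 334.
Plus 31 days into December → day 365.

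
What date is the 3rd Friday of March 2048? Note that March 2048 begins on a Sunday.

20 March 2048

March 2048 begins on a Sunday, so the first Friday is March 6 (5 days later).
The 3rd Friday is 2 weeks later: 6 + 14 = 20.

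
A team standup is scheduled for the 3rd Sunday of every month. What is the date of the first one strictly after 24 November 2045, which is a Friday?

17 December 2045

November 2045 starts on a Wednesday; its first Sunday is the 5th, so the 3rd Sunday is the 19th — 19 November 2045.
That is not after 24 November 2045, so look at December 2045.
December 2045 starts on a Friday; its first Sunday is the 3rd, so the 3rd Sunday is the 17th — 17 December 2045.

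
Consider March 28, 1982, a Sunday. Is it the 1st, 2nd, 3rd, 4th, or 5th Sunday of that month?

Day 28 falls in week ⌈28/7⌉ of the month.
Days 1–7 hold the 1st Sunday, 8–14 the 2nd, 15–21 the 3rd, 22–28 the 4th, 29–31 the 5th.
28 is in the range for the 4th.

4th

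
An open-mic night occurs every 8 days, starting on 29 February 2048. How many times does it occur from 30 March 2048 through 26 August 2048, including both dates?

Occurrences land 8·i days after 29 February 2048 for i = 0, 1, 2, …
30 March 2048 is 30 days after the start; 30 ÷ 8 = 3 remainder 6; since the remainder is 6, round up to i = 4. First occurrence in the window: #5 on 1 April 2048 (4×8 = 32 days in).
26 August 2048 is 179 days after the start; 179 ÷ 8 = 22 remainder 3. Last occurrence in the window: #23 on 23 August 2048.
Occurrences #5 through #23: 19 in total.

19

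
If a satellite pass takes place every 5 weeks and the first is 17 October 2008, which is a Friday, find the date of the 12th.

6 November 2009

The 12th occurrence is 11 intervals after the first: 11 × 35 = 385 days after 17 October 2008.
October has 31 days — 14 days to the end of October leaves 371.
November has 30 days (341 left).
December has 31 days (310 left).
January has 31 days (279 left).
February has 28 days (251 left).
March has 31 days (220 left).
April has 30 days (190 left).
May has 31 days (159 left).
June has 30 days (129 left).
July has 31 days (98 left).
August has 31 days (67 left).
September has 30 days (37 left).
October has 31 days (6 left).
6 days into November → 6 November 2009.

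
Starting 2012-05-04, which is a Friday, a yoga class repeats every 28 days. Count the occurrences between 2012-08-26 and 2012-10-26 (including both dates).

2

Occurrences land 28·i days after 2012-05-04 for i = 0, 1, 2, …
2012-08-26 is 114 days after the start; 114 ÷ 28 = 4 remainder 2; since the remainder is 2, round up to i = 5. First occurrence in the window: #6 on 2012-09-21 (5×28 = 140 days in).
2012-10-26 is 175 days after the start; 175 ÷ 28 = 6 remainder 7. Last occurrence in the window: #7 on 2012-10-19.
Occurrences #6 through #7: 2 in total.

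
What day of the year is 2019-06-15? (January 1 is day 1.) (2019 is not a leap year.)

Days in months before June: 31 + 28 + 31 + 30 + 31 = 151.
Plus 15 days into June → day 166.

166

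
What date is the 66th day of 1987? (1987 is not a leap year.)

Mar 7, 1987

Jan has 31 days (66 − 31 = 35 remain).
Feb has 28 days (35 − 28 = 7 remain).
7 into Mar → Mar 7.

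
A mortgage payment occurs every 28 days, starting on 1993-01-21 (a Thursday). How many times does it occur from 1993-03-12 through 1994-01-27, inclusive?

12

Occurrences land 28·i days after 1993-01-21 for i = 0, 1, 2, …
1993-03-12 is 50 days after the start; 50 ÷ 28 = 1 remainder 22; since the remainder is 22, round up to i = 2. First occurrence in the window: #3 on 1993-03-18 (2×28 = 56 days in).
1994-01-27 is 371 days after the start; 371 ÷ 28 = 13 remainder 7. Last occurrence in the window: #14 on 1994-01-20.
Occurrences #3 through #14: 12 in total.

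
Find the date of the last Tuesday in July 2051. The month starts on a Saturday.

July 2051 begins on a Saturday, so the first Tuesday is July 4 (3 days later).
July 2051 has 31 days. Adding weeks: 4, 11, 18, 25 — the last one ≤ 31 is the 25th.

July 25, 2051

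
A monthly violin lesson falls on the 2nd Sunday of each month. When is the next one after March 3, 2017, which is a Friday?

March 2017 starts on a Wednesday; its first Sunday is the 5th, so the 2nd Sunday is the 12th — March 12, 2017.
March 12, 2017 is after March 3, 2017, so that is the next one.

March 12, 2017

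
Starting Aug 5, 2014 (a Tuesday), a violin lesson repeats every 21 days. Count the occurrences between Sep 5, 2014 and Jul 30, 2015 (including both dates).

16

Occurrences land 21·i days after Aug 5, 2014 for i = 0, 1, 2, …
Sep 5, 2014 is 31 days after the start; 31 ÷ 21 = 1 remainder 10; since the remainder is 10, round up to i = 2. First occurrence in the window: #3 on Sep 16, 2014 (2×21 = 42 days in).
Jul 30, 2015 is 359 days after the start; 359 ÷ 21 = 17 remainder 2. Last occurrence in the window: #18 on Jul 28, 2015.
Occurrences #3 through #18: 16 in total.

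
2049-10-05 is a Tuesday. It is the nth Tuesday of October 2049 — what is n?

1st

Day 5 falls in week ⌈5/7⌉ of the month.
Days 1–7 hold the 1st Tuesday, 8–14 the 2nd, 15–21 the 3rd, 22–28 the 4th, 29–31 the 5th.
5 is in the range for the 1st.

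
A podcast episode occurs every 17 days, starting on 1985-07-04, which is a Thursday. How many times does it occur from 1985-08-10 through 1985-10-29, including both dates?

4

Occurrences land 17·i days after 1985-07-04 for i = 0, 1, 2, …
1985-08-10 is 37 days after the start; 37 ÷ 17 = 2 remainder 3; since the remainder is 3, round up to i = 3. First occurrence in the window: #4 on 1985-08-24 (3×17 = 51 days in).
1985-10-29 is 117 days after the start; 117 ÷ 17 = 6 remainder 15. Last occurrence in the window: #7 on 1985-10-14.
Occurrences #4 through #7: 4 in total.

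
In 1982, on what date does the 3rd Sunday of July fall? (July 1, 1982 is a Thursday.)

1982-07-18

July 1982 begins on a Thursday, so the first Sunday is July 4 (3 days later).
The 3rd Sunday is 2 weeks later: 4 + 14 = 18.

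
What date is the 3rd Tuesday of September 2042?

16 September 2042

September 2042 begins on a Monday, so the first Tuesday is September 2 (1 day later).
The 3rd Tuesday is 2 weeks later: 2 + 14 = 16.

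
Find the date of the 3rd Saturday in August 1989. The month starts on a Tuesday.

August 1989 begins on a Tuesday, so the first Saturday is August 5 (4 days later).
The 3rd Saturday is 2 weeks later: 5 + 14 = 19.

1989-08-19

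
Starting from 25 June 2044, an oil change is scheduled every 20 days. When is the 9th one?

The 9th occurrence is 8 intervals after the first: 8 × 20 = 160 days after 25 June 2044.
June has 30 days — 5 days to the end of June leaves 155.
July has 31 days (124 left).
August has 31 days (93 left).
September has 30 days (63 left).
October has 31 days (32 left).
November has 30 days (2 left).
2 days into December → 2 December 2044.

2 December 2044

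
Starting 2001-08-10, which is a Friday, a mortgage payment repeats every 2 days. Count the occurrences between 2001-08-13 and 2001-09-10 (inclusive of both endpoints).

Occurrences land 2·i days after 2001-08-10 for i = 0, 1, 2, …
2001-08-13 is 3 days after the start; 3 ÷ 2 = 1 remainder 1; since the remainder is 1, round up to i = 2. First occurrence in the window: #3 on 2001-08-14 (2×2 = 4 days in).
2001-09-10 is 31 days after the start; 31 ÷ 2 = 15 remainder 1. Last occurrence in the window: #16 on 2001-09-09.
Occurrences #3 through #16: 14 in total.

14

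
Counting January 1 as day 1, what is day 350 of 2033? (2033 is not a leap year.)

Jan has 31 days (350 − 31 = 319 remain).
Feb has 28 days (319 − 28 = 291 remain).
Mar has 31 days (291 − 31 = 260 remain).
Apr has 30 days (260 − 30 = 230 remain).
May has 31 days (230 − 31 = 199 remain).
Jun has 30 days (199 − 30 = 169 remain).
Jul has 31 days (169 − 31 = 138 remain).
Aug has 31 days (138 − 31 = 107 remain).
Sep has 30 days (107 − 30 = 77 remain).
Oct has 31 days (77 − 31 = 46 remain).
Nov has 30 days (46 − 30 = 16 remain).
16 into Dec → Dec 16.

Dec 16, 2033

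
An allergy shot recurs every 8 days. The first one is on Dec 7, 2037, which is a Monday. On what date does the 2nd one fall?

The 2nd occurrence is 1 interval after the first: 1 × 8 = 8 days after Dec 7, 2037.
8 days later is Dec 15, 2037.

Dec 15, 2037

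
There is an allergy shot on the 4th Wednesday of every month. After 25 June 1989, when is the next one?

28 June 1989

June 1989 starts on a Thursday; its first Wednesday is the 7th, so the 4th Wednesday is the 28th — 28 June 1989.
28 June 1989 is after 25 June 1989, so that is the next one.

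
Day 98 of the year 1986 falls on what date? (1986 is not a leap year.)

January has 31 days (98 − 31 = 67 remain).
February has 28 days (67 − 28 = 39 remain).
March has 31 days (39 − 31 = 8 remain).
8 into April → April 8.

1986-04-08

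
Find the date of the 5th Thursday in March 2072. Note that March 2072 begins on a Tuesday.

March 2072 begins on a Tuesday, so the first Thursday is March 3 (2 days later).
The 5th Thursday is 4 weeks later: 3 + 28 = 31.

March 31, 2072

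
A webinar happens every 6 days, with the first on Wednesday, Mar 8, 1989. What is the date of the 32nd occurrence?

Sep 10, 1989

The 32nd occurrence is 31 intervals after the first: 31 × 6 = 186 days after Mar 8, 1989.
Mar has 31 days — 23 days to the end of Mar leaves 163.
Apr has 30 days (133 left).
May has 31 days (102 left).
Jun has 30 days (72 left).
Jul has 31 days (41 left).
Aug has 31 days (10 left).
10 days into Sep → Sep 10, 1989.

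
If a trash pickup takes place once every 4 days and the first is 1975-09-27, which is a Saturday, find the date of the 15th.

The 15th occurrence is 14 intervals after the first: 14 × 4 = 56 days after 1975-09-27.
September has 30 days — 3 days to the end of September leaves 53.
October has 31 days (22 left).
22 days into November → 1975-11-22.

1975-11-22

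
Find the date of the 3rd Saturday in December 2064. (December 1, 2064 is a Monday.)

December 20, 2064

December 2064 begins on a Monday, so the first Saturday is December 6 (5 days later).
The 3rd Saturday is 2 weeks later: 6 + 14 = 20.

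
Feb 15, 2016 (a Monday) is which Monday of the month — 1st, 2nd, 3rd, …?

Day 15 falls in week ⌈15/7⌉ of the month.
Days 1–7 hold the 1st Monday, 8–14 the 2nd, 15–21 the 3rd, 22–28 the 4th, 29–31 the 5th.
15 is in the range for the 3rd.

3rd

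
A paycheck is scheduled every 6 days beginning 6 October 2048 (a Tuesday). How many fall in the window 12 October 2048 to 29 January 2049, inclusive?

19

Occurrences land 6·i days after 6 October 2048 for i = 0, 1, 2, …
12 October 2048 is 6 days after the start; 6 ÷ 6 = 1 remainder 0. First occurrence in the window: #2 on 12 October 2048 (1×6 = 6 days in).
29 January 2049 is 115 days after the start; 115 ÷ 6 = 19 remainder 1. Last occurrence in the window: #20 on 28 January 2049.
Occurrences #2 through #20: 19 in total.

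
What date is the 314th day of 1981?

January has 31 days (314 − 31 = 283 remain).
February has 28 days (283 − 28 = 255 remain).
March has 31 days (255 − 31 = 224 remain).
April has 30 days (224 − 30 = 194 remain).
May has 31 days (194 − 31 = 163 remain).
June has 30 days (163 − 30 = 133 remain).
July has 31 days (133 − 31 = 102 remain).
August has 31 days (102 − 31 = 71 remain).
September has 30 days (71 − 30 = 41 remain).
October has 31 days (41 − 31 = 10 remain).
10 into November → November 10.

1981-11-10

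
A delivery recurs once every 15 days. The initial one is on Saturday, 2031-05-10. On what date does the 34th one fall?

The 34th occurrence is 33 intervals after the first: 33 × 15 = 495 days after 2031-05-10.
May has 31 days — 21 days to the end of May leaves 474.
From end of May to end of 2031 is 214 days (260 left).
January has 31 days (229 left).
February has 29 days (200 left).
March has 31 days (169 left).
April has 30 days (139 left).
May has 31 days (108 left).
June has 30 days (78 left).
July has 31 days (47 left).
August has 31 days (16 left).
16 days into September → 2032-09-16.

2032-09-16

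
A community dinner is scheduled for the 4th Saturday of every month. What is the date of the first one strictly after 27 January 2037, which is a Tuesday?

January 2037 starts on a Thursday; its first Saturday is the 3rd, so the 4th Saturday is the 24th — 24 January 2037.
That is not after 27 January 2037, so look at February 2037.
February 2037 starts on a Sunday; its first Saturday is the 7th, so the 4th Saturday is the 28th — 28 February 2037.

28 February 2037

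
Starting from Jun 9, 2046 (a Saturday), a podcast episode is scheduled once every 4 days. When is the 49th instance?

Dec 18, 2046

The 49th occurrence is 48 intervals after the first: 48 × 4 = 192 days after Jun 9, 2046.
Jun has 30 days — 21 days to the end of Jun leaves 171.
Jul has 31 days (140 left).
Aug has 31 days (109 left).
Sep has 30 days (79 left).
Oct has 31 days (48 left).
Nov has 30 days (18 left).
18 days into Dec → Dec 18, 2046.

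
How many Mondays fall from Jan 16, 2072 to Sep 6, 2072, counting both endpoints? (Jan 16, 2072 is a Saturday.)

Jan 16, 2072 is a Saturday; the first Monday on or after it is Jan 18, 2072 (2 days later).
From Jan 18, 2072 to Sep 6, 2072: 13 + 29 + 31 + 30 + 31 + 30 + 31 + 31 + 6 = 232 days (rest of Jan, Feb, Mar, Apr, May, Jun, Jul, Aug, Sep).
232 ÷ 7 = 33 full weeks with remainder 1, so 33 more Mondays after the first → 34.

34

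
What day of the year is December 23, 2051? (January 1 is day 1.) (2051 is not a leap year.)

357

Days in months before December: 31 + 28 + 31 + 30 + 31 + 30 + 31 + 31 + 30 + 31 + 30 = 334.
Plus 23 days into December → day 357.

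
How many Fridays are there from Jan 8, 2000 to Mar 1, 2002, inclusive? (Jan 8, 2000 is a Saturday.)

112

Jan 8, 2000 is a Saturday; the first Friday on or after it is Jan 14, 2000 (6 days later).
From Jan 14, 2000 to Mar 1, 2002: 352 + 365 + 60 = 777 days (rest of 2000, 2001, to Mar 1, 2002 in 2002).
777 ÷ 7 = 111 full weeks with remainder 0, so 111 more Fridays after the first → 112.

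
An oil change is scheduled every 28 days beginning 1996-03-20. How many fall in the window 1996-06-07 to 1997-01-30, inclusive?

9

Occurrences land 28·i days after 1996-03-20 for i = 0, 1, 2, …
1996-06-07 is 79 days after the start; 79 ÷ 28 = 2 remainder 23; since the remainder is 23, round up to i = 3. First occurrence in the window: #4 on 1996-06-12 (3×28 = 84 days in).
1997-01-30 is 316 days after the start; 316 ÷ 28 = 11 remainder 8. Last occurrence in the window: #12 on 1997-01-22.
Occurrences #4 through #12: 9 in total.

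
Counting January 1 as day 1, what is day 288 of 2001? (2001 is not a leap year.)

2001-10-15

January has 31 days (288 − 31 = 257 remain).
February has 28 days (257 − 28 = 229 remain).
March has 31 days (229 − 31 = 198 remain).
April has 30 days (198 − 30 = 168 remain).
May has 31 days (168 − 31 = 137 remain).
June has 30 days (137 − 30 = 107 remain).
July has 31 days (107 − 31 = 76 remain).
August has 31 days (76 − 31 = 45 remain).
September has 30 days (45 − 30 = 15 remain).
15 into October → October 15.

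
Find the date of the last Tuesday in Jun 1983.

Jun 28, 1983

Jun 1983 begins on a Wednesday, so the first Tuesday is Jun 7 (6 days later).
Jun 1983 has 30 days. Adding weeks: 7, 14, 21, 28 — the last one ≤ 30 is the 28th.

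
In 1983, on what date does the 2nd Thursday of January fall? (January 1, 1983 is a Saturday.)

January 1983 begins on a Saturday, so the first Thursday is January 6 (5 days later).
The 2nd Thursday is 1 weeks later: 6 + 7 = 13.

January 13, 1983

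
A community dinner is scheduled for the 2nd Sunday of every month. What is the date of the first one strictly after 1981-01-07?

January 1981 starts on a Thursday; its first Sunday is the 4th, so the 2nd Sunday is the 11th — 1981-01-11.
1981-01-11 is after 1981-01-07, so that is the next one.

1981-01-11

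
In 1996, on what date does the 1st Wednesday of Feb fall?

The first Wednesday of Feb 1996 is Feb 7.

Feb 7, 1996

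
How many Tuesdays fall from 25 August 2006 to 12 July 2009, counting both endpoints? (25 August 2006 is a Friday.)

150

25 August 2006 is a Friday; the first Tuesday on or after it is 29 August 2006 (4 days later).
From 29 August 2006 to 12 July 2009: 124 + 365 + 366 + 193 = 1048 days (rest of 2006, 2007, 2008, to 12 July 2009 in 2009).
1048 ÷ 7 = 149 full weeks with remainder 5, so 149 more Tuesdays after the first → 150.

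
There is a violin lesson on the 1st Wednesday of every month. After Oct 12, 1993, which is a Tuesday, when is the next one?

Nov 3, 1993

Oct 1993 starts on a Friday, so its 1st Wednesday is Oct 6, 1993 (5 days in).
That is not after Oct 12, 1993, so look at Nov 1993.
Nov 1993 starts on a Monday, so its 1st Wednesday is Nov 3, 1993 (2 days in).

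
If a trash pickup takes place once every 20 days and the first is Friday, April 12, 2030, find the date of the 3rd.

May 22, 2030

The 3rd occurrence is 2 intervals after the first: 2 × 20 = 40 days after April 12, 2030.
April has 30 days — 18 days to the end of April leaves 22.
22 days into May → May 22, 2030.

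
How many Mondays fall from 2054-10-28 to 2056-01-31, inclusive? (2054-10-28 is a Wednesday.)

66

2054-10-28 is a Wednesday; the first Monday on or after it is 2054-11-02 (5 days later).
From 2054-11-02 to 2056-01-31: 59 + 365 + 31 = 455 days (rest of 2054, 2055, to 2056-01-31 in 2056).
455 ÷ 7 = 65 full weeks with remainder 0, so 65 more Mondays after the first → 66.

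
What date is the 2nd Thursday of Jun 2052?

The first Thursday of Jun 2052 is Jun 6.
The 2nd Thursday is 1 weeks later: 6 + 7 = 13.

Jun 13, 2052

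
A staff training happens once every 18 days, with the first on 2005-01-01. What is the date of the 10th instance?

2005-06-12

The 10th occurrence is 9 intervals after the first: 9 × 18 = 162 days after 2005-01-01.
January has 31 days — 30 days to the end of January leaves 132.
February has 28 days (104 left).
March has 31 days (73 left).
April has 30 days (43 left).
May has 31 days (12 left).
12 days into June → 2005-06-12.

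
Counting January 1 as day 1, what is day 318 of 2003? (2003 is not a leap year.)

2003-11-14

January has 31 days (318 − 31 = 287 remain).
February has 28 days (287 − 28 = 259 remain).
March has 31 days (259 − 31 = 228 remain).
April has 30 days (228 − 30 = 198 remain).
May has 31 days (198 − 31 = 167 remain).
June has 30 days (167 − 30 = 137 remain).
July has 31 days (137 − 31 = 106 remain).
August has 31 days (106 − 31 = 75 remain).
September has 30 days (75 − 30 = 45 remain).
October has 31 days (45 − 31 = 14 remain).
14 into November → November 14.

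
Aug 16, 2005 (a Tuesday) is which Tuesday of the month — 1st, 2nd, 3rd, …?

Day 16 falls in week ⌈16/7⌉ of the month.
Days 1–7 hold the 1st Tuesday, 8–14 the 2nd, 15–21 the 3rd, 22–28 the 4th, 29–31 the 5th.
16 is in the range for the 3rd.

3rd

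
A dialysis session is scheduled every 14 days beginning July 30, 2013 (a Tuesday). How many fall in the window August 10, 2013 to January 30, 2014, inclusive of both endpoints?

13

Occurrences land 14·i days after July 30, 2013 for i = 0, 1, 2, …
August 10, 2013 is 11 days after the start; 11 ÷ 14 = 0 remainder 11; since the remainder is 11, round up to i = 1. First occurrence in the window: #2 on August 13, 2013 (1×14 = 14 days in).
January 30, 2014 is 184 days after the start; 184 ÷ 14 = 13 remainder 2. Last occurrence in the window: #14 on January 28, 2014.
Occurrences #2 through #14: 13 in total.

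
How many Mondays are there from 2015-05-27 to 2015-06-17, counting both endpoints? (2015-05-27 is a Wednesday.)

2015-05-27 is a Wednesday; the first Monday on or after it is 2015-06-01 (5 days later).
From 2015-06-01 to 2015-06-17 is 17 − 1 = 16 days.
16 ÷ 7 = 2 full weeks with remainder 2, so 2 more Mondays after the first → 3.

3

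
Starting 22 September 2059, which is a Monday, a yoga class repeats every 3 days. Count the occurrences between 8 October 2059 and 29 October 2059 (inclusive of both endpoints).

7

Occurrences land 3·i days after 22 September 2059 for i = 0, 1, 2, …
8 October 2059 is 16 days after the start; 16 ÷ 3 = 5 remainder 1; since the remainder is 1, round up to i = 6. First occurrence in the window: #7 on 10 October 2059 (6×3 = 18 days in).
29 October 2059 is 37 days after the start; 37 ÷ 3 = 12 remainder 1. Last occurrence in the window: #13 on 28 October 2059.
Occurrences #7 through #13: 7 in total.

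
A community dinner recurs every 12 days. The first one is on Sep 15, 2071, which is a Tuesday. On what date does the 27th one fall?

Jul 23, 2072

The 27th occurrence is 26 intervals after the first: 26 × 12 = 312 days after Sep 15, 2071.
Sep has 30 days — 15 days to the end of Sep leaves 297.
Oct has 31 days (266 left).
Nov has 30 days (236 left).
Dec has 31 days (205 left).
Jan has 31 days (174 left).
Feb has 29 days (145 left).
Mar has 31 days (114 left).
Apr has 30 days (84 left).
May has 31 days (53 left).
Jun has 30 days (23 left).
23 days into Jul → Jul 23, 2072.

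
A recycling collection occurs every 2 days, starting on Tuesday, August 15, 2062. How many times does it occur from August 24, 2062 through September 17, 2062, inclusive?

12

Occurrences land 2·i days after August 15, 2062 for i = 0, 1, 2, …
August 24, 2062 is 9 days after the start; 9 ÷ 2 = 4 remainder 1; since the remainder is 1, round up to i = 5. First occurrence in the window: #6 on August 25, 2062 (5×2 = 10 days in).
September 17, 2062 is 33 days after the start; 33 ÷ 2 = 16 remainder 1. Last occurrence in the window: #17 on September 16, 2062.
Occurrences #6 through #17: 12 in total.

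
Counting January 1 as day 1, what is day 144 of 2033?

January has 31 days (144 − 31 = 113 remain).
February has 28 days (113 − 28 = 85 remain).
March has 31 days (85 − 31 = 54 remain).
April has 30 days (54 − 30 = 24 remain).
24 into May → May 24.

2033-05-24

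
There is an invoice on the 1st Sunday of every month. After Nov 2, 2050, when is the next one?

Nov 2050 starts on a Tuesday, so its 1st Sunday is Nov 6, 2050 (5 days in).
Nov 6, 2050 is after Nov 2, 2050, so that is the next one.

Nov 6, 2050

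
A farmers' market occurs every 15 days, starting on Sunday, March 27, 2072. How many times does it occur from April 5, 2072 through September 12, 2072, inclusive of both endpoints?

11

Occurrences land 15·i days after March 27, 2072 for i = 0, 1, 2, …
April 5, 2072 is 9 days after the start; 9 ÷ 15 = 0 remainder 9; since the remainder is 9, round up to i = 1. First occurrence in the window: #2 on April 11, 2072 (1×15 = 15 days in).
September 12, 2072 is 169 days after the start; 169 ÷ 15 = 11 remainder 4. Last occurrence in the window: #12 on September 8, 2072.
Occurrences #2 through #12: 11 in total.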